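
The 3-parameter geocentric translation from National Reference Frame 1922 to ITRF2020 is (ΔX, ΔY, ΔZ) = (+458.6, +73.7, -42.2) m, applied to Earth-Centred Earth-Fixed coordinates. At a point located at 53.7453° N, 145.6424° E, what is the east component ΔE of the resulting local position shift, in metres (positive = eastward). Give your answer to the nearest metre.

The local east axis at (φ, λ) is (−sin λ, cos λ, 0), so ΔE = −sin(145.6424°)·458.6 + cos(145.6424°)·73.7 = -319.66 m.

ΔE = -320 m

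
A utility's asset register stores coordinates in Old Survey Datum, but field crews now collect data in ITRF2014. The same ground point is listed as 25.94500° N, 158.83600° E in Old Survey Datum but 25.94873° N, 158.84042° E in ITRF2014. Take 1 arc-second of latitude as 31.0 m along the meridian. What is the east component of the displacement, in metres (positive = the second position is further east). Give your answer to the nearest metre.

Δφ = 25.94873° − 25.94500° = +0.00373°; Δλ = 158.84042° − 158.83600° = +0.00442°.
1° of latitude = 3600 × 31.00 = 111600 m.
ΔN = Δφ × 111600 = 416.3 m; ΔE = Δλ × 111600 × cos(25.94500°) = +0.00442 × 111600 × 0.899214 = 443.6 m.

ΔE = 444 m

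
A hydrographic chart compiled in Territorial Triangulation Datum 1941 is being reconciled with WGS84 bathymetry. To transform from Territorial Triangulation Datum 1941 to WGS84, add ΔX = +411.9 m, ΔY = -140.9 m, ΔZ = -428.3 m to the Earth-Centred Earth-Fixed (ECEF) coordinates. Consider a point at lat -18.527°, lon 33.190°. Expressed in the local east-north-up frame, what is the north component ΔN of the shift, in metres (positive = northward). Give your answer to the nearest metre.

ΔN = -321 m

The local north axis is (−sin φ cos λ, −sin φ sin λ, cos φ), giving ΔN = 109.530 − 24.509 − 406.103 = -321.08 m.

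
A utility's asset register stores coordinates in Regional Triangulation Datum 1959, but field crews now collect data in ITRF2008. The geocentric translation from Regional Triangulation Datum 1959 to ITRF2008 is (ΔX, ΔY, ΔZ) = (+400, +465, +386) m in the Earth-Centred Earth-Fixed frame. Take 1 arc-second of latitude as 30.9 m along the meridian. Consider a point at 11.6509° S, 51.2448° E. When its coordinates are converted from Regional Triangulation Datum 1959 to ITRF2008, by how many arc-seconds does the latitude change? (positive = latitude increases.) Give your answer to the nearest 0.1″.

Δφ = 16.2″

sin φ = -0.201948, cos φ = 0.979396, sin λ = 0.779828, cos λ = 0.625994.
North component: ΔN = −sin φ cos λ·ΔX − sin φ sin λ·ΔY + cos φ·ΔZ = −(-0.201948)(0.625994)(400) − (-0.201948)(0.779828)(465) + (0.979396)(386) = 501.84 m.
1° of latitude spans 3600 × 30.90 = 111240 m, so Δφ = 501.84 / 111240 × 3600 = 16.241″.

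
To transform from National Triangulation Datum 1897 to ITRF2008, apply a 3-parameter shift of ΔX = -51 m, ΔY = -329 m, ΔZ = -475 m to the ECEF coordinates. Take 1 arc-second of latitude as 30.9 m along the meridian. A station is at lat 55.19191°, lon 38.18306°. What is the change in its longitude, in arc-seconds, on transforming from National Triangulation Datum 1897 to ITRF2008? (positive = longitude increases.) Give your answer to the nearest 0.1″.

sin φ = 0.821069, cos φ = 0.570830, sin λ = 0.618176, cos λ = 0.786040.
East component: ΔE = −sin λ·ΔX + cos λ·ΔY = −(0.618176)(-51) + (0.786040)(-329) = -227.08 m.
1° of latitude spans 3600 × 30.90 = 111240 m; at latitude φ, 1° of longitude spans that × cos φ = 63499.1 m, so Δλ = -227.08 / 63499.1 × 3600 = -12.874″.

Δλ = -12.9″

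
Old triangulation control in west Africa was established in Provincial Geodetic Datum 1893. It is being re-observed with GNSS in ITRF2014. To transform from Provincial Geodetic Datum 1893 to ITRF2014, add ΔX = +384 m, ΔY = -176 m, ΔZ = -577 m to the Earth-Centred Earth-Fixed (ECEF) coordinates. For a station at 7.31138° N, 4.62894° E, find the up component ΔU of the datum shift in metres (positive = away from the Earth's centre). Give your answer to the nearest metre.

At φ = 7.31138°, λ = 4.62894°: sin φ = 0.127262, cos φ = 0.991869, sin λ = 0.080702, cos λ = 0.996738.
ΔU = cos φ cos λ·ΔX + cos φ sin λ·ΔY + sin φ·ΔZ = (0.991869)(0.996738)(384) + (0.991869)(0.080702)(-176) + (0.127262)(-577) = 292.12 m.

ΔU = 292 m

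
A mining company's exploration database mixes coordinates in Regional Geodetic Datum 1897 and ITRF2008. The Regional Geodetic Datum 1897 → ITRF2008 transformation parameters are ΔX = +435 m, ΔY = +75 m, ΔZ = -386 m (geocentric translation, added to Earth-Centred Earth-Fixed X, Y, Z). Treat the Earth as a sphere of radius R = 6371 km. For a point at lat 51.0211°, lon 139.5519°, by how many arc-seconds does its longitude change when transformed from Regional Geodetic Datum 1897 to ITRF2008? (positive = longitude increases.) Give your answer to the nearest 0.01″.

sin φ = 0.777378, cos φ = 0.629034, sin λ = 0.648759, cos λ = -0.760994.
East component: ΔE = −sin λ·ΔX + cos λ·ΔY = −(0.648759)(435) + (-0.760994)(75) = -339.28 m.
1° of latitude spans πR/180 = 111195 m; at latitude φ, 1° of longitude spans that × cos φ = 69945.4 m, so Δλ = -339.28 / 69945.4 × 3600 = -17.463″.

Δλ = -17.46″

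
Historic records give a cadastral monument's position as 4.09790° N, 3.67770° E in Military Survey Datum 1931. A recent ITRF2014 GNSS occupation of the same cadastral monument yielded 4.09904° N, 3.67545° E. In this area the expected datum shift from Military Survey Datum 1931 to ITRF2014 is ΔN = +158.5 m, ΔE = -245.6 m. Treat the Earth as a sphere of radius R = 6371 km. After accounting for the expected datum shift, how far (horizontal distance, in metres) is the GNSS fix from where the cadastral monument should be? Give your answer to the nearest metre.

32 m

Observed coordinate differences: Δφ = +0.00114°, Δλ = -0.00225°.
Converting to metres (1° lat = 111195 m, cos φ = 0.997443): observed ΔN = 126.8 m, observed ΔE = -249.5 m.
Subtracting the expected shift leaves a residual of 126.8 − (158.5) = -31.7 m north and -249.5 − (-245.6) = -3.9 m east.
Residual distance = √((-31.7)² + (-3.9)²) = 32.0 m.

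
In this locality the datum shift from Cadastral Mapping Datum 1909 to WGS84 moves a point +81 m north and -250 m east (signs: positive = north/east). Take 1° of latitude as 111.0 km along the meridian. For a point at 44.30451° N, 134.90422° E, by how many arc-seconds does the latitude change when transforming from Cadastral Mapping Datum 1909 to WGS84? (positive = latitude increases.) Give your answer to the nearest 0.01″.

1° of latitude = 111.0 km, so Δφ = 81.0 / 111000 = 0.0007297° = 2.627″.

Δφ = 2.63″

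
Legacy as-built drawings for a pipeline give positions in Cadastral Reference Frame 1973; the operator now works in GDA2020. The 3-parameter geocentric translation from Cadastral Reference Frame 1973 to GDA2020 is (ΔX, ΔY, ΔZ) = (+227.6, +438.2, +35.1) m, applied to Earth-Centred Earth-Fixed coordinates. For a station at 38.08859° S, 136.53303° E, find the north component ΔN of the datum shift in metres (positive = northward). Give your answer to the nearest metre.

At φ = -38.08859°, λ = 136.53303°: sin φ = -0.616879, cos φ = 0.787058, sin λ = 0.687936, cos λ = -0.725771.
ΔN = −sin φ cos λ·ΔX − sin φ sin λ·ΔY + cos φ·ΔZ = −(-0.616879)(-0.725771)(227.6) − (-0.616879)(0.687936)(438.2) + (0.787058)(35.1) = 111.69 m.

ΔN = 112 m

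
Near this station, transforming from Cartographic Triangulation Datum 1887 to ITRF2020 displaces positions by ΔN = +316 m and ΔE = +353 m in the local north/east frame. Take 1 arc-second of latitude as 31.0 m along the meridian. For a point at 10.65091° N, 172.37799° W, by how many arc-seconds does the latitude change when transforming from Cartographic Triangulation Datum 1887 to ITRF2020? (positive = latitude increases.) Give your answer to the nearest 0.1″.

1″ of latitude = 31.00 m, so Δφ = 316.0 / 31.00 = 10.194″.

Δφ = 10.2″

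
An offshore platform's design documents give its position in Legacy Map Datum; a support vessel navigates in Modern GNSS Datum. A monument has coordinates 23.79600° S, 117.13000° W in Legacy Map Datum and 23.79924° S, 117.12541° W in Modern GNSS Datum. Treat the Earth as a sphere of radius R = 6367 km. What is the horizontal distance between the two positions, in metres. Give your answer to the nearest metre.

Δφ = -23.79924° − -23.79600° = -0.00324°; Δλ = -117.12541° − -117.13000° = +0.00459°.
1° along a meridian = πR/180 = 111125 m.
ΔN = Δφ × 111125 = -360.0 m; ΔE = Δλ × 111125 × cos(-23.79600°) = +0.00459 × 111125 × 0.914988 = 466.7 m.
Distance = √(ΔE² + ΔN²) = √(466.7² + (-360.0)²) = 589.4 m.

589 m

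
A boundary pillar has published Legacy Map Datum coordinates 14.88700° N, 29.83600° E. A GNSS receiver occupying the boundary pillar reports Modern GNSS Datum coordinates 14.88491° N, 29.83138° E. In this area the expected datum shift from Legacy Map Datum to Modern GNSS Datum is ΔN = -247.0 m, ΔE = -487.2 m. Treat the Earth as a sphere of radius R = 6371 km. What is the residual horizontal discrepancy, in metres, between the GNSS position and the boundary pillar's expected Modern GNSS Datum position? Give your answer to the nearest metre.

Observed coordinate differences: Δφ = -0.00209°, Δλ = -0.00462°.
Converting to metres (1° lat = 111195 m, cos φ = 0.966434): observed ΔN = -232.4 m, observed ΔE = -496.5 m.
Subtracting the expected shift leaves a residual of -232.4 − (-247.0) = 14.6 m north and -496.5 − (-487.2) = -9.3 m east.
Residual distance = √(14.6² + (-9.3)²) = 17.3 m.

17 m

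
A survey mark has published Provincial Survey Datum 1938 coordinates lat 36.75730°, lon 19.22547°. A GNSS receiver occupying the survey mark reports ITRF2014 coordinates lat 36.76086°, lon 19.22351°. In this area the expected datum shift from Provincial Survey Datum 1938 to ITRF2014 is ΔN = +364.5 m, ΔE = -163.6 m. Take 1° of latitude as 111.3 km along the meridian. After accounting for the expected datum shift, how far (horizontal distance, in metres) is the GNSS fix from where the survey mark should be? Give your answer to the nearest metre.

34 m

Observed coordinate differences: Δφ = +0.00356°, Δλ = -0.00196°.
Converting to metres (1° lat = 111300 m, cos φ = 0.801178): observed ΔN = 396.2 m, observed ΔE = -174.8 m.
Subtracting the expected shift leaves a residual of 396.2 − (364.5) = 31.7 m north and -174.8 − (-163.6) = -11.2 m east.
Residual distance = √(31.7² + (-11.2)²) = 33.6 m.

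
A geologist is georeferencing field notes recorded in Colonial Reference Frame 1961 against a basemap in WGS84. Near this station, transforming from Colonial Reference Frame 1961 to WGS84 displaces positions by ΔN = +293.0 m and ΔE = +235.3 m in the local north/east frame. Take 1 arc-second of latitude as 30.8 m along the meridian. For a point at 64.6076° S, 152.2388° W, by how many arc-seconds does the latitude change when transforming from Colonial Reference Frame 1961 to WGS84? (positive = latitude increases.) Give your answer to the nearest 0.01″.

1″ of latitude = 30.80 m, so Δφ = 293.0 / 30.80 = 9.513″.

Δφ = 9.51″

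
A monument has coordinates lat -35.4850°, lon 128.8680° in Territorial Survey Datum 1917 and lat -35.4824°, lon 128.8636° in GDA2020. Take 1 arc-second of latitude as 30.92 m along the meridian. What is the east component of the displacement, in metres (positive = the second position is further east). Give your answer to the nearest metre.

ΔE = -399 m

Δφ = -35.4824° − -35.4850° = +0.0026°; Δλ = 128.8636° − 128.8680° = -0.0044°.
1° of latitude = 3600 × 30.92 = 111312 m.
ΔN = Δφ × 111312 = 289.4 m; ΔE = Δλ × 111312 × cos(-35.4850°) = -0.0044 × 111312 × 0.814268 = -398.8 m.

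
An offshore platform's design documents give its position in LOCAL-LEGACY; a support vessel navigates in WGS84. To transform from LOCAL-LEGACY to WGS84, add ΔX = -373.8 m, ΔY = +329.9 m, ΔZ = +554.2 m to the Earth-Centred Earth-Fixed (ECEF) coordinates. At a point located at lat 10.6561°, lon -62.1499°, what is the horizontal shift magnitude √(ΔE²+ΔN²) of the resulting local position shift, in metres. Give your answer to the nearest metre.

655 m

At φ = 10.6561°, λ = -62.1499°: sin φ = 0.184914, cos φ = 0.982755, sin λ = -0.884173, cos λ = 0.467160.
ΔE = −sin λ·ΔX + cos λ·ΔY = −(-0.884173)·(-373.8) + (0.467160)·(329.9) = -176.39 m.
ΔN = −sin φ cos λ·ΔX − sin φ sin λ·ΔY + cos φ·ΔZ = −(0.184914)(0.467160)(-373.8) − (0.184914)(-0.884173)(329.9) + (0.982755)(554.2) = 630.87 m.
Horizontal magnitude = √(ΔE² + ΔN²) = √((-176.39)² + 630.87²) = 655.06 m.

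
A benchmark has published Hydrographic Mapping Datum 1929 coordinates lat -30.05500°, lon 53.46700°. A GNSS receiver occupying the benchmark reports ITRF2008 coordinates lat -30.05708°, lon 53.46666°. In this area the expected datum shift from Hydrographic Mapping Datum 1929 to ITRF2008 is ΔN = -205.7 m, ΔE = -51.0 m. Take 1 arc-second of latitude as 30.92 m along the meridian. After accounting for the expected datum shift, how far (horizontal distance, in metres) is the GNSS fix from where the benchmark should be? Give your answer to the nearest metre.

32 m

Observed coordinate differences: Δφ = -0.00208°, Δλ = -0.00034°.
Converting to metres (1° lat = 111312 m, cos φ = 0.865545): observed ΔN = -231.5 m, observed ΔE = -32.8 m.
Subtracting the expected shift leaves a residual of -231.5 − (-205.7) = -25.8 m north and -32.8 − (-51.0) = 18.2 m east.
Residual distance = √((-25.8)² + 18.2²) = 31.6 m.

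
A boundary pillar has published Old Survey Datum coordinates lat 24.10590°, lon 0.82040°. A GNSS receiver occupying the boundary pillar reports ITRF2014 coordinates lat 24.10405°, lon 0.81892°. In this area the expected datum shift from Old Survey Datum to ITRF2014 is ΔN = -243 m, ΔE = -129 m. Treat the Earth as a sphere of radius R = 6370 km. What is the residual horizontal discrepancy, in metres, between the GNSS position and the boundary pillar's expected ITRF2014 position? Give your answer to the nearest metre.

43 m

Observed coordinate differences: Δφ = -0.00185°, Δλ = -0.00148°.
Converting to metres (1° lat = 111177 m, cos φ = 0.912792): observed ΔN = -205.7 m, observed ΔE = -150.2 m.
Subtracting the expected shift leaves a residual of -205.7 − (-243) = 37.3 m north and -150.2 − (-129) = -21.2 m east.
Residual distance = √(37.3² + (-21.2)²) = 42.9 m.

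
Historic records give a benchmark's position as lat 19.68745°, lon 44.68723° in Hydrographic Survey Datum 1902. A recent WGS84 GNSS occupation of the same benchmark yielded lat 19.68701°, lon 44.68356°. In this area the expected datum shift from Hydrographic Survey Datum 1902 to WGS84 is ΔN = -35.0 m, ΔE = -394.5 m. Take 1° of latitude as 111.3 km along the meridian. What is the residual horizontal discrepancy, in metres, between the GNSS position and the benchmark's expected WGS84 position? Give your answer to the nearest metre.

Observed coordinate differences: Δφ = -0.00044°, Δλ = -0.00367°.
Converting to metres (1° lat = 111300 m, cos φ = 0.941544): observed ΔN = -49.0 m, observed ΔE = -384.6 m.
Subtracting the expected shift leaves a residual of -49.0 − (-35.0) = -14.0 m north and -384.6 − (-394.5) = 9.9 m east.
Residual distance = √((-14.0)² + 9.9²) = 17.1 m.

17 m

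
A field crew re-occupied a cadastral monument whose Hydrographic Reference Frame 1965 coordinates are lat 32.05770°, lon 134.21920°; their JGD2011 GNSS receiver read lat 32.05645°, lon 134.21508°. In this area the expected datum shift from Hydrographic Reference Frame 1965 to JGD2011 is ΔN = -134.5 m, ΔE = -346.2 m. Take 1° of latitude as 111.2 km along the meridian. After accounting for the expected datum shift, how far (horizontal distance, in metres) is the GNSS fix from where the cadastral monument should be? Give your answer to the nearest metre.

Observed coordinate differences: Δφ = -0.00125°, Δλ = -0.00412°.
Converting to metres (1° lat = 111200 m, cos φ = 0.847514): observed ΔN = -139.0 m, observed ΔE = -388.3 m.
Subtracting the expected shift leaves a residual of -139.0 − (-134.5) = -4.5 m north and -388.3 − (-346.2) = -42.1 m east.
Residual distance = √((-4.5)² + (-42.1)²) = 42.3 m.

42 m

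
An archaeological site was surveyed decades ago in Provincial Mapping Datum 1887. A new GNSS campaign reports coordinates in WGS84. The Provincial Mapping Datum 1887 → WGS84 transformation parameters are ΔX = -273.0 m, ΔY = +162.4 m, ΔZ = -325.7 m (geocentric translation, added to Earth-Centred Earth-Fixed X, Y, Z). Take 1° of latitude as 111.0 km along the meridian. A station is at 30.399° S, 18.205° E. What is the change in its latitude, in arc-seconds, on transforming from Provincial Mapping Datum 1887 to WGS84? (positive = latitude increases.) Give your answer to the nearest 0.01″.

Δφ = -12.53″

sin φ = -0.506019, cos φ = 0.862523, sin λ = 0.312418, cos λ = 0.949945.
North component: ΔN = −sin φ cos λ·ΔX − sin φ sin λ·ΔY + cos φ·ΔZ = −(-0.506019)(0.949945)(-273.0) − (-0.506019)(0.312418)(162.4) + (0.862523)(-325.7) = -386.48 m.
1° of latitude spans 111000 m, so Δφ = -386.48 / 111000 × 3600 = -12.534″.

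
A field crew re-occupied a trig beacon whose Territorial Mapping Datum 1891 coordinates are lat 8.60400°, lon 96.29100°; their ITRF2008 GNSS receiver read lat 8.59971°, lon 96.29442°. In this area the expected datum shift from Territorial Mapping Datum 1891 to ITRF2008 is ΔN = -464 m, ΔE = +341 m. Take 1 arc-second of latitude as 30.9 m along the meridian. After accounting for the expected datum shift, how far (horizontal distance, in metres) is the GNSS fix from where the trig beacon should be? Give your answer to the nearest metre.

Observed coordinate differences: Δφ = -0.00429°, Δλ = +0.00342°.
Converting to metres (1° lat = 111240 m, cos φ = 0.988746): observed ΔN = -477.2 m, observed ΔE = 376.2 m.
Subtracting the expected shift leaves a residual of -477.2 − (-464) = -13.2 m north and 376.2 − (341) = 35.2 m east.
Residual distance = √((-13.2)² + 35.2²) = 37.6 m.

38 m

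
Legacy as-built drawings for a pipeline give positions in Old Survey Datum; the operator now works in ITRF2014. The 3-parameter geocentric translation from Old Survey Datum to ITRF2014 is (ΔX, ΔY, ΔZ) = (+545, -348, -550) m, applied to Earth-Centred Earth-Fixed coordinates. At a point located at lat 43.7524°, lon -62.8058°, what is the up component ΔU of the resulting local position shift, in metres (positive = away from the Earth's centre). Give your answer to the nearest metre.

At φ = 43.7524°, λ = -62.8058°: sin φ = 0.691543, cos φ = 0.722335, sin λ = -0.889463, cos λ = 0.457008.
ΔU = cos φ cos λ·ΔX + cos φ sin λ·ΔY + sin φ·ΔZ = (0.722335)(0.457008)(545) + (0.722335)(-0.889463)(-348) + (0.691543)(-550) = 23.15 m.

ΔU = 23 m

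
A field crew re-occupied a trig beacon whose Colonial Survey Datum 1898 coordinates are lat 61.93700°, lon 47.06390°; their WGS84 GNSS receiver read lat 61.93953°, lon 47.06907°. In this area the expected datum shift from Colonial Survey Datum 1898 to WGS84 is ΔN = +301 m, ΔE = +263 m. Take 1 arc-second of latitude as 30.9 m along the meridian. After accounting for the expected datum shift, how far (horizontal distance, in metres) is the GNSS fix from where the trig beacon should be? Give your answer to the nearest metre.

21 m

Observed coordinate differences: Δφ = +0.00253°, Δλ = +0.00517°.
Converting to metres (1° lat = 111240 m, cos φ = 0.470442): observed ΔN = 281.4 m, observed ΔE = 270.6 m.
Subtracting the expected shift leaves a residual of 281.4 − (301) = -19.6 m north and 270.6 − (263) = 7.6 m east.
Residual distance = √((-19.6)² + 7.6²) = 21.0 m.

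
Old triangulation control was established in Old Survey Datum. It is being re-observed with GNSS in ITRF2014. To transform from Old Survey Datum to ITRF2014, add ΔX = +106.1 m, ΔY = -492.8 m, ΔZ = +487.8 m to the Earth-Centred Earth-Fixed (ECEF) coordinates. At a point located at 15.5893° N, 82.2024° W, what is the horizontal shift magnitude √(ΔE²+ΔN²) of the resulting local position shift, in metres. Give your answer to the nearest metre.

337 m

At φ = 15.5893°, λ = -82.2024°: sin φ = 0.268740, cos φ = 0.963213, sin λ = -0.990754, cos λ = 0.135674.
ΔE = −sin λ·ΔX + cos λ·ΔY = −(-0.990754)·(106.1) + (0.135674)·(-492.8) = 38.26 m.
ΔN = −sin φ cos λ·ΔX − sin φ sin λ·ΔY + cos φ·ΔZ = −(0.268740)(0.135674)(106.1) − (0.268740)(-0.990754)(-492.8) + (0.963213)(487.8) = 334.78 m.
Horizontal magnitude = √(ΔE² + ΔN²) = √(38.26² + 334.78²) = 336.96 m.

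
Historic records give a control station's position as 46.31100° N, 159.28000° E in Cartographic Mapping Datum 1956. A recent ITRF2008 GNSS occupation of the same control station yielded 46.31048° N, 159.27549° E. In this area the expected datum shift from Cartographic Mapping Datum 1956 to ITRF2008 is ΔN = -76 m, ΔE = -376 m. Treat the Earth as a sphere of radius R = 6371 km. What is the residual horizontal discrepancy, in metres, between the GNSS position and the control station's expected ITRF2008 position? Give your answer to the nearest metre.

Observed coordinate differences: Δφ = -0.00052°, Δλ = -0.00451°.
Converting to metres (1° lat = 111195 m, cos φ = 0.690744): observed ΔN = -57.8 m, observed ΔE = -346.4 m.
Subtracting the expected shift leaves a residual of -57.8 − (-76) = 18.2 m north and -346.4 − (-376) = 29.6 m east.
Residual distance = √(18.2² + 29.6²) = 34.7 m.

35 m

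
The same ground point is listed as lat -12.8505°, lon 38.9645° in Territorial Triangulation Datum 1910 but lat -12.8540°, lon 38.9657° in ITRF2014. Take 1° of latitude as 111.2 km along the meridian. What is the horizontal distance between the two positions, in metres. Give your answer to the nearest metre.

Δφ = -12.8540° − -12.8505° = -0.0035°; Δλ = 38.9657° − 38.9645° = +0.0012°.
ΔN = Δφ × 111200 = -389.2 m; ΔE = Δλ × 111200 × cos(-12.8505°) = +0.0012 × 111200 × 0.974954 = 130.1 m.
Distance = √(ΔE² + ΔN²) = √(130.1² + (-389.2)²) = 410.4 m.

410 m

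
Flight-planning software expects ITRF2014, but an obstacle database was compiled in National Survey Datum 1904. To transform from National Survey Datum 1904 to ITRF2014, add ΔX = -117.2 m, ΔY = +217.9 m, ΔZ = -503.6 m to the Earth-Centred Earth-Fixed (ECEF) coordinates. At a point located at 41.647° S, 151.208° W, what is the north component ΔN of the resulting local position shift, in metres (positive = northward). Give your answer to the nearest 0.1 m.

The local north axis is (−sin φ cos λ, −sin φ sin λ, cos φ), giving ΔN = 68.256 − 69.742 − 376.317 = -377.80 m.

ΔN = -377.8 m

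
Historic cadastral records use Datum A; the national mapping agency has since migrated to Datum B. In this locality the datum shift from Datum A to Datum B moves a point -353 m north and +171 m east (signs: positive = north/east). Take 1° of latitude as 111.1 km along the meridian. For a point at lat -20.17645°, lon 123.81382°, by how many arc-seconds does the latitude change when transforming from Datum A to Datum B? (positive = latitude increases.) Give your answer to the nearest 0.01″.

Δφ = -11.44″

1° of latitude = 111.1 km, so Δφ = -353.0 / 111100 = -0.0031773° = -11.438″.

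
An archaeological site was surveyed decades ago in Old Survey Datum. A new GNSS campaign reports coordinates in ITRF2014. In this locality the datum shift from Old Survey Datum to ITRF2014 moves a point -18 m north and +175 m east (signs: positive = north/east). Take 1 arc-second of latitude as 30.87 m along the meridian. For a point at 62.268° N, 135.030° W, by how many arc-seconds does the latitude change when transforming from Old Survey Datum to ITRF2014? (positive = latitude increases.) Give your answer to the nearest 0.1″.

Δφ = -0.6″

1″ of latitude = 30.87 m, so Δφ = -18.0 / 30.87 = -0.583″.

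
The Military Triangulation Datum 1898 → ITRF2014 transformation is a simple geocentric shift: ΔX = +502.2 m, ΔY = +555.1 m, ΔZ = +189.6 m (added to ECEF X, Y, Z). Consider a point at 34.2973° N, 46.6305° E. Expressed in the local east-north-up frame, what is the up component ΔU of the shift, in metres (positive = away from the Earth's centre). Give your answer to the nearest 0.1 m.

ΔU = 725.1 m

The local up (radial) axis is (cos φ cos λ, cos φ sin λ, sin φ), giving ΔU = 284.898 + 333.362 + 106.837 = 725.10 m.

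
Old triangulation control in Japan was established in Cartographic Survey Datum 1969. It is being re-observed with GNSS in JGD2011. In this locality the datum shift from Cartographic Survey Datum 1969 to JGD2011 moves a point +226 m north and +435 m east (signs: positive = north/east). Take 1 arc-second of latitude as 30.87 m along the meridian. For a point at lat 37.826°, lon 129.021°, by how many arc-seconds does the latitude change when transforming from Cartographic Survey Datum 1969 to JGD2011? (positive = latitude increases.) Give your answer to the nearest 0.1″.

1″ of latitude = 30.87 m, so Δφ = 226.0 / 30.87 = 7.321″.

Δφ = 7.3″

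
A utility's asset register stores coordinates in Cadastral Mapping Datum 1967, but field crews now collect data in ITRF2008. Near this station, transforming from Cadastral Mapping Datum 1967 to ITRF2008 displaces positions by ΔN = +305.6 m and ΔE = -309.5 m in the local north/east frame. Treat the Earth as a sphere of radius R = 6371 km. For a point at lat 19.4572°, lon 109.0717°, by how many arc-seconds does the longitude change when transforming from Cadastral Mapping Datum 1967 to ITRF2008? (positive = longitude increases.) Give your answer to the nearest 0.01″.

Δλ = -10.63″

At latitude 19.4572°, cos φ = 0.942891.
One radian of longitude at latitude φ spans R cos φ, so Δλ = ΔE / (R cos φ) = -309.5 / (6371000 × 0.942891) = -5.1522e-05 rad = -10.627″.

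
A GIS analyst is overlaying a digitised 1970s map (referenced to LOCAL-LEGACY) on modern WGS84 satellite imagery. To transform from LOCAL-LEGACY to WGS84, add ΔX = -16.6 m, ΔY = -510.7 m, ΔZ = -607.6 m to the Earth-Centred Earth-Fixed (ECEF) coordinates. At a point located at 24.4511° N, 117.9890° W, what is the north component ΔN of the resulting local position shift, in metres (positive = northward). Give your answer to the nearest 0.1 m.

ΔN = -743.0 m

At φ = 24.4511°, λ = -117.9890°: sin φ = 0.413916, cos φ = 0.910315, sin λ = -0.883038, cos λ = -0.469302.
ΔN = −sin φ cos λ·ΔX − sin φ sin λ·ΔY + cos φ·ΔZ = −(0.413916)(-0.469302)(-16.6) − (0.413916)(-0.883038)(-510.7) + (0.910315)(-607.6) = -742.99 m.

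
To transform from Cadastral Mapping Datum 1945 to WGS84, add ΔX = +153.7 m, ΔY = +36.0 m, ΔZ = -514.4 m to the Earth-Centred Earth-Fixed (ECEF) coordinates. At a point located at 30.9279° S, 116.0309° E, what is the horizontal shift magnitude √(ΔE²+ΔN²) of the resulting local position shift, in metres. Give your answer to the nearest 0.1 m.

484.4 m

At φ = -30.9279°, λ = 116.0309°: sin φ = -0.513959, cos φ = 0.857815, sin λ = 0.898557, cos λ = -0.438856.
ΔE = −sin λ·ΔX + cos λ·ΔY = −(0.898557)·(153.7) + (-0.438856)·(36.0) = -153.91 m.
ΔN = −sin φ cos λ·ΔX − sin φ sin λ·ΔY + cos φ·ΔZ = −(-0.513959)(-0.438856)(153.7) − (-0.513959)(0.898557)(36.0) + (0.857815)(-514.4) = -459.30 m.
Horizontal magnitude = √(ΔE² + ΔN²) = √((-153.91)² + (-459.30)²) = 484.40 m.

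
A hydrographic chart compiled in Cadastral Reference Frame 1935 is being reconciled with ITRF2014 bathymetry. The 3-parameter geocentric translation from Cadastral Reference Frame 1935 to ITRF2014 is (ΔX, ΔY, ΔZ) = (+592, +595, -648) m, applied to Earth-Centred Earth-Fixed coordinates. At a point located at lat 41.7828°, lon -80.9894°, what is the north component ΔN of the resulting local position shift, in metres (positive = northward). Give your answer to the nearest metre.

ΔN = -153 m

The local north axis is (−sin φ cos λ, −sin φ sin λ, cos φ), giving ΔN = -61.778 + 391.561 − 483.198 = -153.42 m.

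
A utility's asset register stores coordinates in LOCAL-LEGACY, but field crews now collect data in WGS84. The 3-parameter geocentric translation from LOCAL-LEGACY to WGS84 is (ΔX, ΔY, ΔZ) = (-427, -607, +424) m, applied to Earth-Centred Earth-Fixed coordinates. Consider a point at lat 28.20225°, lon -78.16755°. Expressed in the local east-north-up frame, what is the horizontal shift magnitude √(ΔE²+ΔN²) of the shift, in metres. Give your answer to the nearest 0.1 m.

558.8 m

At φ = 28.20225°, λ = -78.16755°: sin φ = 0.472585, cos φ = 0.881285, sin λ = -0.978751, cos λ = 0.205050.
ΔE = −sin λ·ΔX + cos λ·ΔY = −(-0.978751)·(-427) + (0.205050)·(-607) = -542.39 m.
ΔN = −sin φ cos λ·ΔX − sin φ sin λ·ΔY + cos φ·ΔZ = −(0.472585)(0.205050)(-427) − (0.472585)(-0.978751)(-607) + (0.881285)(424) = 134.28 m.
Horizontal magnitude = √(ΔE² + ΔN²) = √((-542.39)² + 134.28²) = 558.77 m.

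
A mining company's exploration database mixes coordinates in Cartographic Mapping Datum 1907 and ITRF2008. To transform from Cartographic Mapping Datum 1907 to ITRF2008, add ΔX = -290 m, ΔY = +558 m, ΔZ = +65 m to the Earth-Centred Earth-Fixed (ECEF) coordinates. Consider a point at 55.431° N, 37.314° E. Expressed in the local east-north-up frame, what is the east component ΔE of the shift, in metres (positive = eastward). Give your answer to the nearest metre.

ΔE = 620 m

At φ = 55.431°, λ = 37.314°: sin φ = 0.823443, cos φ = 0.567398, sin λ = 0.606183, cos λ = 0.795325.
ΔE = −sin λ·ΔX + cos λ·ΔY = −(0.606183)·(-290) + (0.795325)·(558) = 619.58 m.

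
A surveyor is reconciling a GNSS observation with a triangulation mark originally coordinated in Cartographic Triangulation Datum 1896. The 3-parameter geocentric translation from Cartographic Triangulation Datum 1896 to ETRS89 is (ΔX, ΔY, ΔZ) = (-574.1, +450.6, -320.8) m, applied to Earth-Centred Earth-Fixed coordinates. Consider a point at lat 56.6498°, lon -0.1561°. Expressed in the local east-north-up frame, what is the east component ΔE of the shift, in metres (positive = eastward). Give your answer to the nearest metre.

ΔE = 449 m

At φ = 56.6498°, λ = -0.1561°: sin φ = 0.835326, cos φ = 0.549755, sin λ = -0.002724, cos λ = 0.999996.
ΔE = −sin λ·ΔX + cos λ·ΔY = −(-0.002724)·(-574.1) + (0.999996)·(450.6) = 449.03 m.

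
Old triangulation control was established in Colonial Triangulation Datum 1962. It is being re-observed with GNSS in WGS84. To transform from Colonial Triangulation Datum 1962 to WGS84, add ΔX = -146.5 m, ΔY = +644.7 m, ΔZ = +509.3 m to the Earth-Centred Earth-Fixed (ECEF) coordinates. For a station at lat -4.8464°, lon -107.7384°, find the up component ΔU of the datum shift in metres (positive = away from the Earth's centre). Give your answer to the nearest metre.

At φ = -4.8464°, λ = -107.7384°: sin φ = -0.084485, cos φ = 0.996425, sin λ = -0.952458, cos λ = -0.304671.
ΔU = cos φ cos λ·ΔX + cos φ sin λ·ΔY + sin φ·ΔZ = (0.996425)(-0.304671)(-146.5) + (0.996425)(-0.952458)(644.7) + (-0.084485)(509.3) = -610.41 m.

ΔU = -610 m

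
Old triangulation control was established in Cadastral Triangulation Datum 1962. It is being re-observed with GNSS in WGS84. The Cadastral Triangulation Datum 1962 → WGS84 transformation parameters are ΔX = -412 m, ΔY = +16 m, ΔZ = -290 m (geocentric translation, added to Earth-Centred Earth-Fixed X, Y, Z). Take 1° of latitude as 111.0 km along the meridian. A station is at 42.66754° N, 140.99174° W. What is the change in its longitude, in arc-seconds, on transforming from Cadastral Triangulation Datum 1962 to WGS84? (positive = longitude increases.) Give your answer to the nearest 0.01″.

sin φ = 0.677743, cos φ = 0.735299, sin λ = -0.629432, cos λ = -0.777055.
East component: ΔE = −sin λ·ΔX + cos λ·ΔY = −(-0.629432)(-412) + (-0.777055)(16) = -271.76 m.
1° of latitude spans 111000 m; at latitude φ, 1° of longitude spans that × cos φ = 81618.2 m, so Δλ = -271.76 / 81618.2 × 3600 = -11.987″.

Δλ = -11.99″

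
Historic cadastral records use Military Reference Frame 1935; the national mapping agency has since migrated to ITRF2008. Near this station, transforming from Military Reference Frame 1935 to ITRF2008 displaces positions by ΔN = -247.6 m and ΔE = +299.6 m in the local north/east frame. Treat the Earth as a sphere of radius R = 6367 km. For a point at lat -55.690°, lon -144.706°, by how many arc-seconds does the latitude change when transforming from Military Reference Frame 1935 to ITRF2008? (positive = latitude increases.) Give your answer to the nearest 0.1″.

Δφ = -8.0″

On a sphere of radius R, 1 rad of latitude = R, so Δφ = ΔN / R = -247.6 / 6367000 = -3.8888e-05 rad = -8.021″.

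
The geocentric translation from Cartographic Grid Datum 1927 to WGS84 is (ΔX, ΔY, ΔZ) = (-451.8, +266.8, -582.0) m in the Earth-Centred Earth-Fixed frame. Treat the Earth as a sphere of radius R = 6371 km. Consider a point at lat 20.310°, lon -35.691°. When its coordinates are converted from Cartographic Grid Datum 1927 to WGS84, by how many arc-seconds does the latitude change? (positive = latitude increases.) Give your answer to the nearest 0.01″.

Δφ = -11.80″

sin φ = 0.347099, cos φ = 0.937828, sin λ = -0.583414, cos λ = 0.812175.
North component: ΔN = −sin φ cos λ·ΔX − sin φ sin λ·ΔY + cos φ·ΔZ = −(0.347099)(0.812175)(-451.8) − (0.347099)(-0.583414)(266.8) + (0.937828)(-582.0) = -364.42 m.
1° of latitude spans πR/180 = 111195 m, so Δφ = -364.42 / 111195 × 3600 = -11.798″.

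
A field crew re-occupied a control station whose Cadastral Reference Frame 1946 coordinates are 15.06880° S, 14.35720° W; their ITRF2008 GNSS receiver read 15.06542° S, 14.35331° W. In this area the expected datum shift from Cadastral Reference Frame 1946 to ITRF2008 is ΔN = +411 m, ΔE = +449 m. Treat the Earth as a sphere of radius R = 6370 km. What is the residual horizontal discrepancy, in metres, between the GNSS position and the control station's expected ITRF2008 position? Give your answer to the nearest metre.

47 m

Observed coordinate differences: Δφ = +0.00338°, Δλ = +0.00389°.
Converting to metres (1° lat = 111177 m, cos φ = 0.965614): observed ΔN = 375.8 m, observed ΔE = 417.6 m.
Subtracting the expected shift leaves a residual of 375.8 − (411) = -35.2 m north and 417.6 − (449) = -31.4 m east.
Residual distance = √((-35.2)² + (-31.4)²) = 47.2 m.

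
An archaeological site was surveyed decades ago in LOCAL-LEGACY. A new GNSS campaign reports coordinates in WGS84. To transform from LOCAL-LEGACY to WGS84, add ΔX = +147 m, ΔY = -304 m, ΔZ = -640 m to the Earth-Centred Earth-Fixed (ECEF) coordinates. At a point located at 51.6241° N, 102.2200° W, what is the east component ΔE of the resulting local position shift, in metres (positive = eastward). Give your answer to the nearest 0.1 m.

The local east axis at (φ, λ) is (−sin λ, cos λ, 0), so ΔE = −sin(-102.2200°)·147 + cos(-102.2200°)·(-304) = 208.02 m.

ΔE = 208.0 m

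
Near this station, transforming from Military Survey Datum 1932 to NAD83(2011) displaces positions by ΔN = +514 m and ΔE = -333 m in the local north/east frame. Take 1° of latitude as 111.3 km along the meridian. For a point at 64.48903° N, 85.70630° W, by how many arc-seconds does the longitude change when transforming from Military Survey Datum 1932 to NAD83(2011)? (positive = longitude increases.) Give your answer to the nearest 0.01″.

At latitude 64.48903°, cos φ = 0.430684.
1° of longitude at this latitude = 111.3 × cos φ = 47.94 km, so Δλ = -333.0 / 47935.1 = -0.0069469° = -25.009″.

Δλ = -25.01″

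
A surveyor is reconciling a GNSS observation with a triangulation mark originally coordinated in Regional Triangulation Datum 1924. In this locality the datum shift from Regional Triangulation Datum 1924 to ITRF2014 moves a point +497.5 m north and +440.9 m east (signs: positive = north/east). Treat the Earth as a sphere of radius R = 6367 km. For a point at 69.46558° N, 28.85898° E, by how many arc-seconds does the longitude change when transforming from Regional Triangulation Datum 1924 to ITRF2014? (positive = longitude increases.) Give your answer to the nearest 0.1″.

At latitude 69.46558°, cos φ = 0.350770.
One radian of longitude at latitude φ spans R cos φ, so Δλ = ΔE / (R cos φ) = 440.9 / (6367000 × 0.350770) = 1.9742e-04 rad = 40.720″.

Δλ = 40.7″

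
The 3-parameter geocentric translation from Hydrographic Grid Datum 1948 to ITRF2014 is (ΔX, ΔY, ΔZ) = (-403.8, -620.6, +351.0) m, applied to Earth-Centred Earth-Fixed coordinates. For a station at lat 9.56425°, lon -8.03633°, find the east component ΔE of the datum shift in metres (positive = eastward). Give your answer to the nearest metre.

At φ = 9.56425°, λ = -8.03633°: sin φ = 0.166153, cos φ = 0.986100, sin λ = -0.139801, cos λ = 0.990180.
ΔE = −sin λ·ΔX + cos λ·ΔY = −(-0.139801)·(-403.8) + (0.990180)·(-620.6) = -670.96 m.

ΔE = -671 m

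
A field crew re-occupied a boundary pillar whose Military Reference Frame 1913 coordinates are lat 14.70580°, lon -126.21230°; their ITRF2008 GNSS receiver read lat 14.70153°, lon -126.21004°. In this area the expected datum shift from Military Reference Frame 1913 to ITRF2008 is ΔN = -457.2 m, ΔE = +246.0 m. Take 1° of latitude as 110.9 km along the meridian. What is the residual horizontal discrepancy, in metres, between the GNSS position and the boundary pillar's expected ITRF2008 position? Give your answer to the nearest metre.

Observed coordinate differences: Δφ = -0.00427°, Δλ = +0.00226°.
Converting to metres (1° lat = 110900 m, cos φ = 0.967242): observed ΔN = -473.5 m, observed ΔE = 242.4 m.
Subtracting the expected shift leaves a residual of -473.5 − (-457.2) = -16.3 m north and 242.4 − (246.0) = -3.6 m east.
Residual distance = √((-16.3)² + (-3.6)²) = 16.7 m.

17 m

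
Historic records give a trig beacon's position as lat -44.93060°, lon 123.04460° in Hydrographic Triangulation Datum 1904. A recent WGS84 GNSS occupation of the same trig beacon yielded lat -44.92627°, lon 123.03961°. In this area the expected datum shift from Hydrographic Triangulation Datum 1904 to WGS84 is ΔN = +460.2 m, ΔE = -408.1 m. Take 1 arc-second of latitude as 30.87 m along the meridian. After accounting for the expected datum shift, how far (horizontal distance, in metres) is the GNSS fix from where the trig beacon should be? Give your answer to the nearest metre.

Observed coordinate differences: Δφ = +0.00433°, Δλ = -0.00499°.
Converting to metres (1° lat = 111132 m, cos φ = 0.707963): observed ΔN = 481.2 m, observed ΔE = -392.6 m.
Subtracting the expected shift leaves a residual of 481.2 − (460.2) = 21.0 m north and -392.6 − (-408.1) = 15.5 m east.
Residual distance = √(21.0² + 15.5²) = 26.1 m.

26 m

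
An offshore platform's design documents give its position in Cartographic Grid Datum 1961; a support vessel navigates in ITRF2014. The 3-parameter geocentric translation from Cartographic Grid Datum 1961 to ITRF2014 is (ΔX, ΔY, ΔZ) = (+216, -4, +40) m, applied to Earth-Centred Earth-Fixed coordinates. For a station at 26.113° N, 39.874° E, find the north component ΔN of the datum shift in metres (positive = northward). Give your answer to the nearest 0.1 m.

The local north axis is (−sin φ cos λ, −sin φ sin λ, cos φ), giving ΔN = -72.963 + 1.129 + 35.917 = -35.92 m.

ΔN = -35.9 m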